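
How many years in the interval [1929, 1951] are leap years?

5

Years divisible by 4 in [1929, 1951]: 1932, 1936, 1940, 1944, 1948.
No century exceptions apply. Count: 5.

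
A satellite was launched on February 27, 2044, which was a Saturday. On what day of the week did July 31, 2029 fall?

Count forward from the earlier date (July 31, 2029) to the later (February 27, 2044):
From July 31, 2029 to July 31, 2043: 14 years, of which 3 contain a Feb 29 — 11×365 + 3×366 = 5113 days.
July 2043: 31 − 31 = 0 days remain.
Then August (31), September (30), October (31), November (30), December (31), January (31): 31 + 30 + 31 + 30 + 31 + 31 = 184 days.
February 1–27, 2044: 27 days (2044 is a leap year).
Residual: 211 days.
Total: 5324 days.
5324 mod 7 = 4, so 4 days before Saturday is Tuesday.

Tuesday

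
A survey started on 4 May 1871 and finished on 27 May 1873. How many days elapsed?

Day-of-year of May 4, 1871: 124.
Day-of-year of May 27, 1873: 147.
1871 has 365 days, so 365 − 124 = 241 days remain in 1871.
Full years: 1872: 366. Sum = 366.
Total: 241 + 366 + 147 = 754 days.

754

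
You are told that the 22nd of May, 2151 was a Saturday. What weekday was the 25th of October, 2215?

Day-of-year of May 22, 2151: 142.
Day-of-year of October 25, 2215: 298.
2151 has 365 days, so 365 − 142 = 223 days remain in 2151.
Full years 2152–2214: 48 common + 15 leap = 48×365 + 15×366 = 23010 days.
Total: 223 + 23010 + 298 = 23531 days.
23531 mod 7 = 4, so 4 days after Saturday is Wednesday.

Wednesday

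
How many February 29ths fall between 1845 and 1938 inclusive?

Years divisible by 4: 1848, 1852, …, 1936 — 23 in all.
Of these, 1900 is divisible by 100 but not 400, so not leap.
Leap years: 23 − 1 = 22.

22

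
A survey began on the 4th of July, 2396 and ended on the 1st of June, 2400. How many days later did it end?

July 4, 2396 → July 4, 2397: 365 days.
July 4, 2397 → July 4, 2398: 365 days.
July 4, 2398 → July 4, 2399: 365 days.
July 2399: 31 − 4 = 27 days remain.
Then 10 full months totalling 305 days.
June 1, 2400: 1 day.
Residual: 333 days.
Total: 1428 days.

1428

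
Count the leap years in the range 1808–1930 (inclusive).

30

Years divisible by 4: 1808, 1812, …, 1928 — 31 in all.
Of these, 1900 is divisible by 100 but not 400, so not leap.
Leap years: 31 − 1 = 30.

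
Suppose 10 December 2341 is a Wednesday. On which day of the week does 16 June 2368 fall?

Sunday

Day-of-year of December 10, 2341: 344.
Day-of-year of June 16, 2368: 168.
2341 has 365 days, so 365 − 344 = 21 days remain in 2341.
Full years 2342–2367: 20 common + 6 leap = 20×365 + 6×366 = 9496 days.
Total: 21 + 9496 + 168 = 9685 days.
9685 mod 7 = 4, so 4 days after Wednesday is Sunday.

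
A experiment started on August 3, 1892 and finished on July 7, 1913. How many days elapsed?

7642

Day-of-year of August 3, 1892: 216.
Day-of-year of July 7, 1913: 188.
1892 has 366 days, so 366 − 216 = 150 days remain in 1892.
Full years 1893–1912: 16 common + 4 leap = 16×365 + 4×366 = 7304 days.
Total: 150 + 7304 + 188 = 7642 days.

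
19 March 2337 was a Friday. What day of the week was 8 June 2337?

March 2337: 31 − 19 = 12 days remain.
Then April (30), May (31): 30 + 31 = 61 days.
June 1–8, 2337: 8 days.
Total: 12 + 61 + 8 = 81 days.
81 mod 7 = 4, so 4 days after Friday is Tuesday.

Tuesday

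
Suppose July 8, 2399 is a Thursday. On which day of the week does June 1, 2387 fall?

Monday

Count forward from the earlier date (June 1, 2387) to the later (July 8, 2399):
Day-of-year of June 1, 2387: 152.
Day-of-year of July 8, 2399: 189.
2387 has 365 days, so 365 − 152 = 213 days remain in 2387.
Full years 2388–2398: 8 common + 3 leap = 8×365 + 3×366 = 4018 days.
Total: 213 + 4018 + 189 = 4420 days.
4420 mod 7 = 3, so 3 days before Thursday is Monday.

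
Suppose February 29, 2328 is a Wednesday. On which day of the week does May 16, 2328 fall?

February 2328: 29 − 29 = 0 days remain (2328 is a leap year, so February has 29 days).
Then March (31), April (30): 31 + 30 = 61 days.
May 1–16, 2328: 16 days.
Total: 0 + 61 + 16 = 77 days.
77 is a multiple of 7, so May 16, 2328 falls on the same weekday: Wednesday.

Wednesday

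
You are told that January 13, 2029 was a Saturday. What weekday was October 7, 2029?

January 2029: 31 − 13 = 18 days remain.
Then February 2029 (28), March (31), April (30), May (31), June (30), July (31), August (31), September (30): 28 + 31 + 30 + 31 + 30 + 31 + 31 + 30 = 242 days.
October 1–7, 2029: 7 days.
Total: 18 + 242 + 7 = 267 days.
267 mod 7 = 1, so 1 day after Saturday is Sunday.

Sunday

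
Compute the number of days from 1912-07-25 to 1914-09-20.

July 1912: 31 − 25 = 6 days remain.
Then 25 full months totalling 761 days.
September 1–20, 1914: 20 days.
Total: 6 + 761 + 20 = 787 days.

787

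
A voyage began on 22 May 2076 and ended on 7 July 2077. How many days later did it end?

411

May 2076: 31 − 22 = 9 days remain.
Then 13 full months totalling 395 days.
July 1–7, 2077: 7 days.
Total: 9 + 395 + 7 = 411 days.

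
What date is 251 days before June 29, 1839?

October 21, 1838

Count 251 days before June 29, 1839:
October 1838: 31 − 21 = 10 days remain.
Then November (30), December (31), January (31), February 1839 (28), March (31), April (30), May (31): 30 + 31 + 31 + 28 + 31 + 30 + 31 = 212 days.
June 1–29, 1839: 29 days.
Residual: 251 days.
Total: 251 days.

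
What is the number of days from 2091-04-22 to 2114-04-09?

8387

Day-of-year of April 22, 2091: 112.
Day-of-year of April 9, 2114: 99.
2091 has 365 days, so 365 − 112 = 253 days remain in 2091.
Full years 2092–2113: 17 common + 5 leap = 17×365 + 5×366 = 8035 days.
Total: 253 + 8035 + 99 = 8387 days.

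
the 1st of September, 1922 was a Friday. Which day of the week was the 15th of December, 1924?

September 1922: 30 − 1 = 29 days remain.
Then 26 full months totalling 792 days.
December 1–15, 1924: 15 days.
Total: 29 + 792 + 15 = 836 days.
836 mod 7 = 3, so 3 days after Friday is Monday.

Monday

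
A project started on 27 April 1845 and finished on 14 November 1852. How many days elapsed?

Day-of-year of April 27, 1845: 117.
Day-of-year of November 14, 1852: 319.
1845 has 365 days, so 365 − 117 = 248 days remain in 1845.
Full years: 1846: 365; 1847: 365; 1848: 366; 1849: 365; 1850: 365; 1851: 365. Sum = 2191.
Total: 248 + 2191 + 319 = 2758 days.

2758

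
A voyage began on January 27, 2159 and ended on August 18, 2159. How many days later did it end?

203

January 2159: 31 − 27 = 4 days remain.
Then February 2159 (28), March (31), April (30), May (31), June (30), July (31): 28 + 31 + 30 + 31 + 30 + 31 = 181 days.
August 1–18, 2159: 18 days.
Total: 4 + 181 + 18 = 203 days.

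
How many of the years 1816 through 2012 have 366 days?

49

Years divisible by 4: 1816, 1820, …, 2012 — 50 in all.
Of these, 1900 is divisible by 100 but not 400, so not leap.
2000 is divisible by 400, so still leap.
Leap years: 50 − 1 = 49.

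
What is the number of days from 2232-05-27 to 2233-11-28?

May 2232: 31 − 27 = 4 days remain.
Then 17 full months totalling 518 days.
November 1–28, 2233: 28 days.
Total: 4 + 518 + 28 = 550 days.

550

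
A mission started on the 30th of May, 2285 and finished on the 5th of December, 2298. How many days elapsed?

From May 30, 2285 to May 30, 2298: 13 years, of which 3 contain a Feb 29 — 10×365 + 3×366 = 4748 days.
May 2298: 31 − 30 = 1 day remains.
Then June (30), July (31), August (31), September (30), October (31), November (30): 30 + 31 + 31 + 30 + 31 + 30 = 183 days.
December 1–5, 2298: 5 days.
Residual: 189 days.
Total: 4937 days.

4937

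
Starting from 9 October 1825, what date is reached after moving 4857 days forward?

26 January 1839

Count 4857 days after October 9, 1825:
Day-of-year of October 9, 1825: 282.
Day-of-year of January 26, 1839: 26.
1825 has 365 days, so 365 − 282 = 83 days remain in 1825.
Full years 1826–1838: 10 common + 3 leap = 10×365 + 3×366 = 4748 days.
Total: 83 + 4748 + 26 = 4857 days.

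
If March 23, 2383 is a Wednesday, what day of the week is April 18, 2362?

Wednesday

Count forward from the earlier date (April 18, 2362) to the later (March 23, 2383):
From April 18, 2362 to April 18, 2382: 20 years, of which 5 contain a Feb 29 — 15×365 + 5×366 = 7305 days.
April 2382: 30 − 18 = 12 days remain.
Then 10 full months totalling 304 days.
March 1–23, 2383: 23 days.
Residual: 339 days.
Total: 7644 days.
7644 is a multiple of 7, so April 18, 2362 falls on the same weekday: Wednesday.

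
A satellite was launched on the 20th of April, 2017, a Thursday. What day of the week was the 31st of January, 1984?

Count forward from the earlier date (January 31, 1984) to the later (April 20, 2017):
Day-of-year of January 31, 1984: 31.
Day-of-year of April 20, 2017: 110.
1984 has 366 days, so 366 − 31 = 335 days remain in 1984.
Full years 1985–2016: 24 common + 8 leap = 24×365 + 8×366 = 11688 days.
Total: 335 + 11688 + 110 = 12133 days.
12133 mod 7 = 2, so 2 days before Thursday is Tuesday.

Tuesday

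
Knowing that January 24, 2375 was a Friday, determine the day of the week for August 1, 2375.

January 2375: 31 − 24 = 7 days remain.
Then February 2375 (28), March (31), April (30), May (31), June (30), July (31): 28 + 31 + 30 + 31 + 30 + 31 = 181 days.
August 1, 2375: 1 day.
Total: 7 + 181 + 1 = 189 days.
189 is a multiple of 7, so August 1, 2375 falls on the same weekday: Friday.

Friday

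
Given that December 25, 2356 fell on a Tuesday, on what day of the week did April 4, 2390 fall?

From December 25, 2356 to December 25, 2389: 33 years, of which 8 contain a Feb 29 — 25×365 + 8×366 = 12053 days.
December 2389: 31 − 25 = 6 days remain.
Then January (31), February 2390 (28), March (31): 31 + 28 + 31 = 90 days.
April 1–4, 2390: 4 days.
Residual: 100 days.
Total: 12153 days.
12153 mod 7 = 1, so 1 day after Tuesday is Wednesday.

Wednesday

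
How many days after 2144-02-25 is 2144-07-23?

February 2144: 29 − 25 = 4 days remain (2144 is a leap year, so February has 29 days).
Then March (31), April (30), May (31), June (30): 31 + 30 + 31 + 30 = 122 days.
July 1–23, 2144: 23 days.
Total: 4 + 122 + 23 = 149 days.

149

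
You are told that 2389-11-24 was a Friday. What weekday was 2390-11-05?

Monday

November 2389: 30 − 24 = 6 days remain.
Then 11 full months totalling 335 days.
November 1–5, 2390: 5 days.
Residual: 346 days.
Total: 346 days.
346 mod 7 = 3, so 3 days after Friday is Monday.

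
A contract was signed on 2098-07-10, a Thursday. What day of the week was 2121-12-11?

From July 10, 2098 to July 10, 2121: 23 years, of which 5 contain a Feb 29 — 18×365 + 5×366 = 8400 days.
(2100 is not a leap year (divisible by 100 but not 400).)
July 2121: 31 − 10 = 21 days remain.
Then August (31), September (30), October (31), November (30): 31 + 30 + 31 + 30 = 122 days.
December 1–11, 2121: 11 days.
Residual: 154 days.
Total: 8554 days.
8554 is a multiple of 7, so 2121-12-11 falls on the same weekday: Thursday.

Thursday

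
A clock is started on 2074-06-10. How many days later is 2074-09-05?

87

June 2074: 30 − 10 = 20 days remain.
Then July (31), August (31): 31 + 31 = 62 days.
September 1–5, 2074: 5 days.
Total: 20 + 62 + 5 = 87 days.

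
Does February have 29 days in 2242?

2242 is not a leap year.

No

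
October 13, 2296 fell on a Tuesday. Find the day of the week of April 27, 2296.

Monday

Count forward from the earlier date (April 27, 2296) to the later (October 13, 2296):
April 2296: 30 − 27 = 3 days remain.
Then May (31), June (30), July (31), August (31), September (30): 31 + 30 + 31 + 31 + 30 = 153 days.
October 1–13, 2296: 13 days.
Total: 3 + 153 + 13 = 169 days.
169 mod 7 = 1, so 1 day before Tuesday is Monday.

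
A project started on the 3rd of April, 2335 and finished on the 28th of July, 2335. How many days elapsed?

April 2335: 30 − 3 = 27 days remain.
Then May (31), June (30): 31 + 30 = 61 days.
July 1–28, 2335: 28 days.
Total: 27 + 61 + 28 = 116 days.

116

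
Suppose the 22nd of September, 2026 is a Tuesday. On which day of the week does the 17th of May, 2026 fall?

Sunday

Count forward from the earlier date (May 17, 2026) to the later (September 22, 2026):
May 2026: 31 − 17 = 14 days remain.
Then June (30), July (31), August (31): 30 + 31 + 31 = 92 days.
September 1–22, 2026: 22 days.
Total: 14 + 92 + 22 = 128 days.
128 mod 7 = 2, so 2 days before Tuesday is Sunday.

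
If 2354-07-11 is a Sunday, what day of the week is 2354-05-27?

Thursday

Count forward from the earlier date (May 27, 2354) to the later (July 11, 2354):
May 2354: 31 − 27 = 4 days remain.
Then June (30): 30 days.
July 1–11, 2354: 11 days.
Total: 4 + 30 + 11 = 45 days.
45 mod 7 = 3, so 3 days before Sunday is Thursday.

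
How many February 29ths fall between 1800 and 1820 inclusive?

Years divisible by 4 in [1800, 1820]: 1800, 1804, 1808, 1812, 1816, 1820.
Of these, 1800 is divisible by 100 but not 400, so not leap.
Leap years: 6 − 1 = 5.

5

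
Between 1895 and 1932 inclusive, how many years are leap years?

Years divisible by 4 in [1895, 1932]: 1896, 1900, 1904, 1908, 1912, 1916, 1920, 1924, 1928, 1932.
Of these, 1900 is divisible by 100 but not 400, so not leap.
Leap years: 10 − 1 = 9.

9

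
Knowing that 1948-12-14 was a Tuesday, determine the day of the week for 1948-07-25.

Count forward from the earlier date (July 25, 1948) to the later (December 14, 1948):
July 1948: 31 − 25 = 6 days remain.
Then August (31), September (30), October (31), November (30): 31 + 30 + 31 + 30 = 122 days.
December 1–14, 1948: 14 days.
Total: 6 + 122 + 14 = 142 days.
142 mod 7 = 2, so 2 days before Tuesday is Sunday.

Sunday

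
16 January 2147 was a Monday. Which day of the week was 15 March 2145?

Monday

Count forward from the earlier date (March 15, 2145) to the later (January 16, 2147):
March 15, 2145 → March 15, 2146: 365 days.
March 2146: 31 − 15 = 16 days remain.
Then 9 full months totalling 275 days.
January 1–16, 2147: 16 days.
Residual: 307 days.
Total: 672 days.
672 is a multiple of 7, so 15 March 2145 falls on the same weekday: Monday.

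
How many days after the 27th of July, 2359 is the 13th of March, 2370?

Day-of-year of July 27, 2359: 208.
Day-of-year of March 13, 2370: 72.
2359 has 365 days, so 365 − 208 = 157 days remain in 2359.
Full years 2360–2369: 7 common + 3 leap = 7×365 + 3×366 = 3653 days.
Total: 157 + 3653 + 72 = 3882 days.

3882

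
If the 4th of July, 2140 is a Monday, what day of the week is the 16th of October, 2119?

Monday

Count forward from the earlier date (October 16, 2119) to the later (July 4, 2140):
From October 16, 2119 to October 16, 2139: 20 years, of which 5 contain a Feb 29 — 15×365 + 5×366 = 7305 days.
October 2139: 31 − 16 = 15 days remain.
Then November (30), December (31), January (31), February 2140 (29), March (31), April (30), May (31), June (30): 30 + 31 + 31 + 29 + 31 + 30 + 31 + 30 = 243 days.
July 1–4, 2140: 4 days.
Residual: 262 days.
Total: 7567 days.
7567 is a multiple of 7, so the 16th of October, 2119 falls on the same weekday: Monday.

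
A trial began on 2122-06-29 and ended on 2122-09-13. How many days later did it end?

76

June 2122: 30 − 29 = 1 day remains.
Then July (31), August (31): 31 + 31 = 62 days.
September 1–13, 2122: 13 days.
Total: 1 + 62 + 13 = 76 days.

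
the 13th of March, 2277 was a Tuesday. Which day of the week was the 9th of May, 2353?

Saturday

Day-of-year of March 13, 2277: 72.
Day-of-year of May 9, 2353: 129.
2277 has 365 days, so 365 − 72 = 293 days remain in 2277.
Full years 2278–2352: 57 common + 18 leap = 57×365 + 18×366 = 27393 days.
Total: 293 + 27393 + 129 = 27815 days.
27815 mod 7 = 4, so 4 days after Tuesday is Saturday.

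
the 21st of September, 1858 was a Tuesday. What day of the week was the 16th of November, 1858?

Tuesday

September 1858: 30 − 21 = 9 days remain.
Then October (31): 31 days.
November 1–16, 1858: 16 days.
Total: 9 + 31 + 16 = 56 days.
56 is a multiple of 7, so the 16th of November, 1858 falls on the same weekday: Tuesday.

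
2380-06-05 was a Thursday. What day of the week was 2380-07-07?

Monday

June 2380: 30 − 5 = 25 days remain.
July 1–7, 2380: 7 days.
Total: 25 + 7 = 32 days.
32 mod 7 = 4, so 4 days after Thursday is Monday.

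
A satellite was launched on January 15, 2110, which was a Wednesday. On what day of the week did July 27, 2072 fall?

Wednesday

Count forward from the earlier date (July 27, 2072) to the later (January 15, 2110):
From July 27, 2072 to July 27, 2109: 37 years, of which 8 contain a Feb 29 — 29×365 + 8×366 = 13513 days.
(2100 is not a leap year (divisible by 100 but not 400).)
July 2109: 31 − 27 = 4 days remain.
Then August (31), September (30), October (31), November (30), December (31): 31 + 30 + 31 + 30 + 31 = 153 days.
January 1–15, 2110: 15 days.
Residual: 172 days.
Total: 13685 days.
13685 is a multiple of 7, so July 27, 2072 falls on the same weekday: Wednesday.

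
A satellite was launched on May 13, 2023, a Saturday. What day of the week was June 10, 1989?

Count forward from the earlier date (June 10, 1989) to the later (May 13, 2023):
Day-of-year of June 10, 1989: 161.
Day-of-year of May 13, 2023: 133.
1989 has 365 days, so 365 − 161 = 204 days remain in 1989.
Full years 1990–2022: 25 common + 8 leap = 25×365 + 8×366 = 12053 days.
Total: 204 + 12053 + 133 = 12390 days.
12390 is a multiple of 7, so June 10, 1989 falls on the same weekday: Saturday.

Saturday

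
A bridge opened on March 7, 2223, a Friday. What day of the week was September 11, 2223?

Thursday

March 2223: 31 − 7 = 24 days remain.
Then April (30), May (31), June (30), July (31), August (31): 30 + 31 + 30 + 31 + 31 = 153 days.
September 1–11, 2223: 11 days.
Total: 24 + 153 + 11 = 188 days.
188 mod 7 = 6, so 6 days after Friday is Thursday.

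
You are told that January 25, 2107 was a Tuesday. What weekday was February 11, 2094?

Count forward from the earlier date (February 11, 2094) to the later (January 25, 2107):
From February 11, 2094 to February 11, 2106: 12 years, of which 2 contain a Feb 29 — 10×365 + 2×366 = 4382 days.
(2100 is not a leap year (divisible by 100 but not 400).)
February 2106: 28 − 11 = 17 days remain (2106 is not a leap year, so February has 28 days).
Then 10 full months totalling 306 days.
January 1–25, 2107: 25 days.
Residual: 348 days.
Total: 4730 days.
4730 mod 7 = 5, so 5 days before Tuesday is Thursday.

Thursday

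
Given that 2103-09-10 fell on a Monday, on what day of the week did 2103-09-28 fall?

Friday

Within September 2103: 28 − 10 = 18 days.
18 mod 7 = 4, so 4 days after Monday is Friday.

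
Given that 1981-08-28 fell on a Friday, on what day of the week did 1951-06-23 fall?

Saturday

Count forward from the earlier date (June 23, 1951) to the later (August 28, 1981):
From June 23, 1951 to June 23, 1981: 30 years, of which 8 contain a Feb 29 — 22×365 + 8×366 = 10958 days.
June 1981: 30 − 23 = 7 days remain.
Then July (31): 31 days.
August 1–28, 1981: 28 days.
Residual: 66 days.
Total: 11024 days.
11024 mod 7 = 6, so 6 days before Friday is Saturday.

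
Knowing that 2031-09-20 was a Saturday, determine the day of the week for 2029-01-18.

Thursday

Count forward from the earlier date (January 18, 2029) to the later (September 20, 2031):
January 18, 2029 → January 18, 2030: 365 days.
January 18, 2030 → January 18, 2031: 365 days.
January 2031: 31 − 18 = 13 days remain.
Then February 2031 (28), March (31), April (30), May (31), June (30), July (31), August (31): 28 + 31 + 30 + 31 + 30 + 31 + 31 = 212 days.
September 1–20, 2031: 20 days.
Residual: 245 days.
Total: 975 days.
975 mod 7 = 2, so 2 days before Saturday is Thursday.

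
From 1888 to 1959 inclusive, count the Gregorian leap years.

17

Years divisible by 4: 1888, 1892, …, 1956 — 18 in all.
Of these, 1900 is divisible by 100 but not 400, so not leap.
Leap years: 18 − 1 = 17.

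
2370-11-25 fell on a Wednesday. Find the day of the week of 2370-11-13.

Friday

Count forward from the earlier date (November 13, 2370) to the later (November 25, 2370):
Within November 2370: 25 − 13 = 12 days.
12 mod 7 = 5, so 5 days before Wednesday is Friday.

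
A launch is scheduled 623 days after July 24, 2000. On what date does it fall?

April 8, 2002

Count 623 days after July 24, 2000:
Day-of-year of July 24, 2000: 206.
Day-of-year of April 8, 2002: 98.
2000 has 366 days, so 366 − 206 = 160 days remain in 2000.
Full years: 2001: 365. Sum = 365.
Total: 160 + 365 + 98 = 623 days.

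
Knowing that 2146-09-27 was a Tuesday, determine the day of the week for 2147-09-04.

Monday

September 2146: 30 − 27 = 3 days remain.
Then 11 full months totalling 335 days.
September 1–4, 2147: 4 days.
Residual: 342 days.
Total: 342 days.
342 mod 7 = 6, so 6 days after Tuesday is Monday.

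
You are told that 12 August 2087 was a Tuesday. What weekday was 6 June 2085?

Wednesday

Count forward from the earlier date (June 6, 2085) to the later (August 12, 2087):
Day-of-year of June 6, 2085: 157.
Day-of-year of August 12, 2087: 224.
2085 has 365 days, so 365 − 157 = 208 days remain in 2085.
Full years: 2086: 365. Sum = 365.
Total: 208 + 365 + 224 = 797 days.
797 mod 7 = 6, so 6 days before Tuesday is Wednesday.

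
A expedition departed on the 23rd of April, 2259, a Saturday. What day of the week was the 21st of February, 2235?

Count forward from the earlier date (February 21, 2235) to the later (April 23, 2259):
From February 21, 2235 to February 21, 2259: 24 years, of which 6 contain a Feb 29 — 18×365 + 6×366 = 8766 days.
February 2259: 28 − 21 = 7 days remain (2259 is not a leap year, so February has 28 days).
Then March (31): 31 days.
April 1–23, 2259: 23 days.
Residual: 61 days.
Total: 8827 days.
8827 is a multiple of 7, so the 21st of February, 2235 falls on the same weekday: Saturday.

Saturday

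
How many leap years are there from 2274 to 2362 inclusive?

Years divisible by 4: 2276, 2280, …, 2360 — 22 in all.
Of these, 2300 is divisible by 100 but not 400, so not leap.
Leap years: 22 − 1 = 21.

21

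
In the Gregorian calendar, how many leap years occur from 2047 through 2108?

Years divisible by 4: 2048, 2052, …, 2108 — 16 in all.
Of these, 2100 is divisible by 100 but not 400, so not leap.
Leap years: 16 − 1 = 15.

15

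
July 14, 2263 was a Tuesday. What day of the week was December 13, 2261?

Count forward from the earlier date (December 13, 2261) to the later (July 14, 2263):
December 13, 2261 → December 13, 2262: 365 days.
December 2262: 31 − 13 = 18 days remain.
Then January (31), February 2263 (28), March (31), April (30), May (31), June (30): 31 + 28 + 31 + 30 + 31 + 30 = 181 days.
July 1–14, 2263: 14 days.
Residual: 213 days.
Total: 578 days.
578 mod 7 = 4, so 4 days before Tuesday is Friday.

Friday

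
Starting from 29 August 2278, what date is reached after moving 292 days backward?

10 November 2277

Count 292 days before August 29, 2278:
Day-of-year of November 10, 2277: 314.
Day-of-year of August 29, 2278: 241.
2277 has 365 days, so 365 − 314 = 51 days remain in 2277.
Total: 51 + 241 = 292 days.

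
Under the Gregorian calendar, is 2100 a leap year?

No

2100 is not a leap year (divisible by 100 but not 400).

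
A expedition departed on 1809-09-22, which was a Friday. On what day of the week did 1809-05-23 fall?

Tuesday

Count forward from the earlier date (May 23, 1809) to the later (September 22, 1809):
May 1809: 31 − 23 = 8 days remain.
Then June (30), July (31), August (31): 30 + 31 + 31 = 92 days.
September 1–22, 1809: 22 days.
Total: 8 + 92 + 22 = 122 days.
122 mod 7 = 3, so 3 days before Friday is Tuesday.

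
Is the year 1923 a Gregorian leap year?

No

1923 is not a leap year.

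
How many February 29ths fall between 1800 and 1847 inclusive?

Years divisible by 4 in [1800, 1847]: 1800, 1804, 1808, 1812, 1816, 1820, 1824, 1828, 1832, 1836, 1840, 1844.
Of these, 1800 is divisible by 100 but not 400, so not leap.
Leap years: 12 − 1 = 11.

11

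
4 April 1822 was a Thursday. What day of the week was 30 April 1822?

Within April 1822: 30 − 4 = 26 days.
26 mod 7 = 5, so 5 days after Thursday is Tuesday.

Tuesday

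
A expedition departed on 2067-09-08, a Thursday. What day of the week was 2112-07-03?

Day-of-year of September 8, 2067: 251.
Day-of-year of July 3, 2112: 185.
2067 has 365 days, so 365 − 251 = 114 days remain in 2067.
Full years 2068–2111: 34 common + 10 leap = 34×365 + 10×366 = 16070 days.
Total: 114 + 16070 + 185 = 16369 days.
16369 mod 7 = 3, so 3 days after Thursday is Sunday.

Sunday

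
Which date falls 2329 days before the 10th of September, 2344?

the 26th of April, 2338

Count 2329 days before September 10, 2344:
Day-of-year of April 26, 2338: 116.
Day-of-year of September 10, 2344: 254.
2338 has 365 days, so 365 − 116 = 249 days remain in 2338.
Full years: 2339: 365; 2340: 366; 2341: 365; 2342: 365; 2343: 365. Sum = 1826.
Total: 249 + 1826 + 254 = 2329 days.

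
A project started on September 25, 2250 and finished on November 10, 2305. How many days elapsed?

20134

From September 25, 2250 to September 25, 2305: 55 years, of which 13 contain a Feb 29 — 42×365 + 13×366 = 20088 days.
(2300 is not a leap year (divisible by 100 but not 400).)
September 2305: 30 − 25 = 5 days remain.
Then October (31): 31 days.
November 1–10, 2305: 10 days.
Residual: 46 days.
Total: 20134 days.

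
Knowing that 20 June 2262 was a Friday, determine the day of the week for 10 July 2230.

Count forward from the earlier date (July 10, 2230) to the later (June 20, 2262):
From July 10, 2230 to July 10, 2261: 31 years, of which 8 contain a Feb 29 — 23×365 + 8×366 = 11323 days.
July 2261: 31 − 10 = 21 days remain.
Then 10 full months totalling 304 days.
June 1–20, 2262: 20 days.
Residual: 345 days.
Total: 11668 days.
11668 mod 7 = 6, so 6 days before Friday is Saturday.

Saturday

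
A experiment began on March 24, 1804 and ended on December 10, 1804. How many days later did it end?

261

March 1804: 31 − 24 = 7 days remain.
Then April (30), May (31), June (30), July (31), August (31), September (30), October (31), November (30): 30 + 31 + 30 + 31 + 31 + 30 + 31 + 30 = 244 days.
December 1–10, 1804: 10 days.
Total: 7 + 244 + 10 = 261 days.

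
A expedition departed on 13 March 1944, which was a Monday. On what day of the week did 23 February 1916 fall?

Wednesday

Count forward from the earlier date (February 23, 1916) to the later (March 13, 1944):
From February 23, 1916 to February 23, 1944: 28 years, of which 7 contain a Feb 29 — 21×365 + 7×366 = 10227 days.
February 1944: 29 − 23 = 6 days remain (1944 is a leap year, so February has 29 days).
March 1–13, 1944: 13 days.
Residual: 19 days.
Total: 10246 days.
10246 mod 7 = 5, so 5 days before Monday is Wednesday.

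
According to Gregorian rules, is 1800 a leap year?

No

1800 is not a leap year (divisible by 100 but not 400).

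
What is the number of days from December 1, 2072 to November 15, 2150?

Day-of-year of December 1, 2072: 336.
Day-of-year of November 15, 2150: 319.
2072 has 366 days, so 366 − 336 = 30 days remain in 2072.
Full years 2073–2149: 59 common + 18 leap = 59×365 + 18×366 = 28123 days.
Total: 30 + 28123 + 319 = 28472 days.

28472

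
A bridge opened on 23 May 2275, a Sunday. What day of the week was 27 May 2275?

Thursday

Within May 2275: 27 − 23 = 4 days.
4 mod 7 = 4, so 4 days after Sunday is Thursday.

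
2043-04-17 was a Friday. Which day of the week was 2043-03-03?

Count forward from the earlier date (March 3, 2043) to the later (April 17, 2043):
March 2043: 31 − 3 = 28 days remain.
April 1–17, 2043: 17 days.
Total: 28 + 17 = 45 days.
45 mod 7 = 3, so 3 days before Friday is Tuesday.

Tuesday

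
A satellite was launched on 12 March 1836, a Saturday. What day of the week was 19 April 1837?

Wednesday

Day-of-year of March 12, 1836: 72.
Day-of-year of April 19, 1837: 109.
1836 has 366 days, so 366 − 72 = 294 days remain in 1836.
Total: 294 + 109 = 403 days.
403 mod 7 = 4, so 4 days after Saturday is Wednesday.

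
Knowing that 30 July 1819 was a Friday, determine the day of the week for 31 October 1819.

July 1819: 31 − 30 = 1 day remains.
Then August (31), September (30): 31 + 30 = 61 days.
October 1–31, 1819: 31 days.
Total: 1 + 61 + 31 = 93 days.
93 mod 7 = 2, so 2 days after Friday is Sunday.

Sunday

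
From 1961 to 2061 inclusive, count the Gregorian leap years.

25

Years divisible by 4: 1964, 1968, …, 2060 — 25 in all.
2000 is divisible by 400, so still leap.
No century exceptions apply. Count: 25.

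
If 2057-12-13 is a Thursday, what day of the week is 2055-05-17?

Monday

Count forward from the earlier date (May 17, 2055) to the later (December 13, 2057):
Day-of-year of May 17, 2055: 137.
Day-of-year of December 13, 2057: 347.
2055 has 365 days, so 365 − 137 = 228 days remain in 2055.
Full years: 2056: 366. Sum = 366.
Total: 228 + 366 + 347 = 941 days.
941 mod 7 = 3, so 3 days before Thursday is Monday.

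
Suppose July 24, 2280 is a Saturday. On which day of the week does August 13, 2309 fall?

From July 24, 2280 to July 24, 2309: 29 years, of which 6 contain a Feb 29 — 23×365 + 6×366 = 10591 days.
(2300 is not a leap year (divisible by 100 but not 400).)
July 2309: 31 − 24 = 7 days remain.
August 1–13, 2309: 13 days.
Residual: 20 days.
Total: 10611 days.
10611 mod 7 = 6, so 6 days after Saturday is Friday.

Friday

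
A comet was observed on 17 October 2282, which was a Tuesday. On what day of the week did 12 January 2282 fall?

Thursday

Count forward from the earlier date (January 12, 2282) to the later (October 17, 2282):
January 2282: 31 − 12 = 19 days remain.
Then February 2282 (28), March (31), April (30), May (31), June (30), July (31), August (31), September (30): 28 + 31 + 30 + 31 + 30 + 31 + 31 + 30 = 242 days.
October 1–17, 2282: 17 days.
Total: 19 + 242 + 17 = 278 days.
278 mod 7 = 5, so 5 days before Tuesday is Thursday.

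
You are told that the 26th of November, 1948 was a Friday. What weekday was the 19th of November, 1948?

Friday

Count forward from the earlier date (November 19, 1948) to the later (November 26, 1948):
Within November 1948: 26 − 19 = 7 days.
7 is a multiple of 7, so the 19th of November, 1948 falls on the same weekday: Friday.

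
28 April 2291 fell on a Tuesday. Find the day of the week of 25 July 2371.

Sunday

From April 28, 2291 to April 28, 2371: 80 years, of which 19 contain a Feb 29 — 61×365 + 19×366 = 29219 days.
(2300 is not a leap year (divisible by 100 but not 400).)
April 2371: 30 − 28 = 2 days remain.
Then May (31), June (30): 31 + 30 = 61 days.
July 1–25, 2371: 25 days.
Residual: 88 days.
Total: 29307 days.
29307 mod 7 = 5, so 5 days after Tuesday is Sunday.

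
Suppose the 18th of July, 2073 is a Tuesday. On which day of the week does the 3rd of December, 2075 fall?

Tuesday

Day-of-year of July 18, 2073: 199.
Day-of-year of December 3, 2075: 337.
2073 has 365 days, so 365 − 199 = 166 days remain in 2073.
Full years: 2074: 365. Sum = 365.
Total: 166 + 365 + 337 = 868 days.
868 is a multiple of 7, so the 3rd of December, 2075 falls on the same weekday: Tuesday.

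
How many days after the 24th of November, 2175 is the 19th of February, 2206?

11044

From November 24, 2175 to November 24, 2205: 30 years, of which 7 contain a Feb 29 — 23×365 + 7×366 = 10957 days.
(2200 is not a leap year (divisible by 100 but not 400).)
November 2205: 30 − 24 = 6 days remain.
Then December (31), January (31): 31 + 31 = 62 days.
February 1–19, 2206: 19 days (2206 is not a leap year).
Residual: 87 days.
Total: 11044 days.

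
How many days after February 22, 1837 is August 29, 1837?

188

February 1837: 28 − 22 = 6 days remain (1837 is not a leap year, so February has 28 days).
Then March (31), April (30), May (31), June (30), July (31): 31 + 30 + 31 + 30 + 31 = 153 days.
August 1–29, 1837: 29 days.
Total: 6 + 153 + 29 = 188 days.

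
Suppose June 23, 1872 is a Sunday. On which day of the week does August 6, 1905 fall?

Sunday

From June 23, 1872 to June 23, 1905: 33 years, of which 7 contain a Feb 29 — 26×365 + 7×366 = 12052 days.
(1900 is not a leap year (divisible by 100 but not 400).)
June 1905: 30 − 23 = 7 days remain.
Then July (31): 31 days.
August 1–6, 1905: 6 days.
Residual: 44 days.
Total: 12096 days.
12096 is a multiple of 7, so August 6, 1905 falls on the same weekday: Sunday.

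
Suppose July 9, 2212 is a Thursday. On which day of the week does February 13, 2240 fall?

Thursday

Day-of-year of July 9, 2212: 191.
Day-of-year of February 13, 2240: 44.
2212 has 366 days, so 366 − 191 = 175 days remain in 2212.
Full years 2213–2239: 21 common + 6 leap = 21×365 + 6×366 = 9861 days.
Total: 175 + 9861 + 44 = 10080 days.
10080 is a multiple of 7, so February 13, 2240 falls on the same weekday: Thursday.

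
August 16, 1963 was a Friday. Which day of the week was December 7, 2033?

From August 16, 1963 to August 16, 2033: 70 years, of which 18 contain a Feb 29 — 52×365 + 18×366 = 25568 days.
(2000 is a leap year (divisible by 400).)
August 2033: 31 − 16 = 15 days remain.
Then September (30), October (31), November (30): 30 + 31 + 30 = 91 days.
December 1–7, 2033: 7 days.
Residual: 113 days.
Total: 25681 days.
25681 mod 7 = 5, so 5 days after Friday is Wednesday.

Wednesday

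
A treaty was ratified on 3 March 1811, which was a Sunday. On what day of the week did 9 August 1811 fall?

Friday

March 1811: 31 − 3 = 28 days remain.
Then April (30), May (31), June (30), July (31): 30 + 31 + 30 + 31 = 122 days.
August 1–9, 1811: 9 days.
Total: 28 + 122 + 9 = 159 days.
159 mod 7 = 5, so 5 days after Sunday is Friday.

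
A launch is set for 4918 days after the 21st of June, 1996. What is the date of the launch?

the 8th of December, 2009

Count 4918 days after June 21, 1996:
Day-of-year of June 21, 1996: 173.
Day-of-year of December 8, 2009: 342.
1996 has 366 days, so 366 − 173 = 193 days remain in 1996.
Full years 1997–2008: 9 common + 3 leap = 9×365 + 3×366 = 4383 days.
Total: 193 + 4383 + 342 = 4918 days.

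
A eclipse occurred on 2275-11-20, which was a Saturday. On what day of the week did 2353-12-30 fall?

Day-of-year of November 20, 2275: 324.
Day-of-year of December 30, 2353: 364.
2275 has 365 days, so 365 − 324 = 41 days remain in 2275.
Full years 2276–2352: 58 common + 19 leap = 58×365 + 19×366 = 28124 days.
Total: 41 + 28124 + 364 = 28529 days.
28529 mod 7 = 4, so 4 days after Saturday is Wednesday.

Wednesday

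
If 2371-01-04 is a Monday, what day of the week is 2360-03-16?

Wednesday

Count forward from the earlier date (March 16, 2360) to the later (January 4, 2371):
From March 16, 2360 to March 16, 2370: 10 years, of which 2 contain a Feb 29 — 8×365 + 2×366 = 3652 days.
March 2370: 31 − 16 = 15 days remain.
Then 9 full months totalling 275 days.
January 1–4, 2371: 4 days.
Residual: 294 days.
Total: 3946 days.
3946 mod 7 = 5, so 5 days before Monday is Wednesday.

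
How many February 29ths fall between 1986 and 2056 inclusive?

Years divisible by 4: 1988, 1992, …, 2056 — 18 in all.
2000 is divisible by 400, so still leap.
No century exceptions apply. Count: 18.

18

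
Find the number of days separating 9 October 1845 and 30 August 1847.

October 1845: 31 − 9 = 22 days remain.
Then 21 full months totalling 638 days.
August 1–30, 1847: 30 days.
Total: 22 + 638 + 30 = 690 days.

690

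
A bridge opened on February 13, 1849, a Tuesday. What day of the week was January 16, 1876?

Sunday

Day-of-year of February 13, 1849: 44.
Day-of-year of January 16, 1876: 16.
1849 has 365 days, so 365 − 44 = 321 days remain in 1849.
Full years 1850–1875: 20 common + 6 leap = 20×365 + 6×366 = 9496 days.
Total: 321 + 9496 + 16 = 9833 days.
9833 mod 7 = 5, so 5 days after Tuesday is Sunday.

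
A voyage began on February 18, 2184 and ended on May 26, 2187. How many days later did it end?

February 18, 2184 → February 18, 2185: 366 days (2184 is a leap year).
February 18, 2185 → February 18, 2186: 365 days.
February 18, 2186 → February 18, 2187: 365 days.
February 2187: 28 − 18 = 10 days remain (2187 is not a leap year, so February has 28 days).
Then March (31), April (30): 31 + 30 = 61 days.
May 1–26, 2187: 26 days.
Residual: 97 days.
Total: 1193 days.

1193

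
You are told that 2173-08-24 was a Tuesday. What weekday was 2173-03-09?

Count forward from the earlier date (March 9, 2173) to the later (August 24, 2173):
March 2173: 31 − 9 = 22 days remain.
Then April (30), May (31), June (30), July (31): 30 + 31 + 30 + 31 = 122 days.
August 1–24, 2173: 24 days.
Total: 22 + 122 + 24 = 168 days.
168 is a multiple of 7, so 2173-03-09 falls on the same weekday: Tuesday.

Tuesday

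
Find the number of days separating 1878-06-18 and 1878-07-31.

43

June 1878: 30 − 18 = 12 days remain.
July 1–31, 1878: 31 days.
Total: 12 + 31 = 43 days.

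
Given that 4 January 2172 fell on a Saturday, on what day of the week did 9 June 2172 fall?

Tuesday

January 2172: 31 − 4 = 27 days remain.
Then February 2172 (29), March (31), April (30), May (31): 29 + 31 + 30 + 31 = 121 days.
June 1–9, 2172: 9 days.
Total: 27 + 121 + 9 = 157 days.
157 mod 7 = 3, so 3 days after Saturday is Tuesday.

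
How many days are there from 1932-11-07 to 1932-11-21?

14

Within November 1932: 21 − 7 = 14 days.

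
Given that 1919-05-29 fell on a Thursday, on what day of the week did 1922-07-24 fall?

May 29, 1919 → May 29, 1920: 366 days (1920 is a leap year).
May 29, 1920 → May 29, 1921: 365 days.
May 29, 1921 → May 29, 1922: 365 days.
May 1922: 31 − 29 = 2 days remain.
Then June (30): 30 days.
July 1–24, 1922: 24 days.
Residual: 56 days.
Total: 1152 days.
1152 mod 7 = 4, so 4 days after Thursday is Monday.

Monday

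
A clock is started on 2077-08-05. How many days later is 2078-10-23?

444

Day-of-year of August 5, 2077: 217.
Day-of-year of October 23, 2078: 296.
2077 has 365 days, so 365 − 217 = 148 days remain in 2077.
Total: 148 + 296 = 444 days.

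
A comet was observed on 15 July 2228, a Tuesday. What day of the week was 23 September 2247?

Thursday

From July 15, 2228 to July 15, 2247: 19 years, of which 4 contain a Feb 29 — 15×365 + 4×366 = 6939 days.
July 2247: 31 − 15 = 16 days remain.
Then August (31): 31 days.
September 1–23, 2247: 23 days.
Residual: 70 days.
Total: 7009 days.
7009 mod 7 = 2, so 2 days after Tuesday is Thursday.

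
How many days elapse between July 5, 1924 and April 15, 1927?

Day-of-year of July 5, 1924: 187.
Day-of-year of April 15, 1927: 105.
1924 has 366 days, so 366 − 187 = 179 days remain in 1924.
Full years: 1925: 365; 1926: 365. Sum = 730.
Total: 179 + 730 + 105 = 1014 days.

1014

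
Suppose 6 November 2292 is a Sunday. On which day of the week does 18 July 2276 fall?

Count forward from the earlier date (July 18, 2276) to the later (November 6, 2292):
Day-of-year of July 18, 2276: 200.
Day-of-year of November 6, 2292: 311.
2276 has 366 days, so 366 − 200 = 166 days remain in 2276.
Full years 2277–2291: 12 common + 3 leap = 12×365 + 3×366 = 5478 days.
Total: 166 + 5478 + 311 = 5955 days.
5955 mod 7 = 5, so 5 days before Sunday is Tuesday.

Tuesday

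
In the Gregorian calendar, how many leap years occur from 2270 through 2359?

21

Years divisible by 4: 2272, 2276, …, 2356 — 22 in all.
Of these, 2300 is divisible by 100 but not 400, so not leap.
Leap years: 22 − 1 = 21.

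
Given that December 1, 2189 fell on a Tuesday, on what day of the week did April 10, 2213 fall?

Saturday

From December 1, 2189 to December 1, 2212: 23 years, of which 5 contain a Feb 29 — 18×365 + 5×366 = 8400 days.
(2200 is not a leap year (divisible by 100 but not 400).)
December 2212: 31 − 1 = 30 days remain.
Then January (31), February 2213 (28), March (31): 31 + 28 + 31 = 90 days.
April 1–10, 2213: 10 days.
Residual: 130 days.
Total: 8530 days.
8530 mod 7 = 4, so 4 days after Tuesday is Saturday.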